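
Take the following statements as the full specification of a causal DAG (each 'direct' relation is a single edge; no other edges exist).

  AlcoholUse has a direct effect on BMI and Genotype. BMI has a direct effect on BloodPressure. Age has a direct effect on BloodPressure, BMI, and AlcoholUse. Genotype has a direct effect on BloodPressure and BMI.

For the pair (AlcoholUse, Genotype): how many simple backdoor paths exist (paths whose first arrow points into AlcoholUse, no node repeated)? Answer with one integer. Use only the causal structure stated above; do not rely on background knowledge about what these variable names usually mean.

4

A backdoor path from AlcoholUse to Genotype is any simple undirected path whose first edge points into AlcoholUse (i.e. leaves AlcoholUse via a parent).
Parents of AlcoholUse: {Age}.
Enumerating:
  P1: AlcoholUse <- Age -> BMI <- Genotype
  P2: AlcoholUse <- Age -> BMI -> BloodPressure <- Genotype
  P3: AlcoholUse <- Age -> BloodPressure <- Genotype
  P4: AlcoholUse <- Age -> BloodPressure <- BMI <- Genotype
That exhausts the simple backdoor paths. Count: 4.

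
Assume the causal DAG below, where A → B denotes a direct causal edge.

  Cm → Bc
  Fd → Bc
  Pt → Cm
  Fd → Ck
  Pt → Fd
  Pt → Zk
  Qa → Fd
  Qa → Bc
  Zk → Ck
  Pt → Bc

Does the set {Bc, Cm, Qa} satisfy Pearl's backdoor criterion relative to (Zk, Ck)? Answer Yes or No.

No

Backdoor paths from Zk to Ck (paths whose first edge points into Zk):
  P1: Zk <- Pt -> Fd -> Ck
  P2: Zk <- Pt -> Cm -> Bc <- Qa -> Fd -> Ck
  P3: Zk <- Pt -> Cm -> Bc <- Fd -> Ck
  P4: Zk <- Pt -> Bc <- Qa -> Fd -> Ck
  P5: Zk <- Pt -> Bc <- Fd -> Ck
Condition 1 (no descendant of Zk in the set): holds — descendants of Zk are {Ck}; none are in {Bc, Cm, Qa}.
Condition 2 (every backdoor path blocked by {Bc, Cm, Qa}):
  P1: open — no interior node is in the conditioning set.
  P2: blocked at chain node Cm ∈ conditioning set.
  P3: blocked at chain node Cm ∈ conditioning set.
  P4: blocked at fork node Qa ∈ conditioning set.
  P5: open — collider(s) Bc are conditioned on (or have a conditioned descendant) and no non-collider on the path is in the set.
{Bc, Cm, Qa} does not satisfy the backdoor criterion.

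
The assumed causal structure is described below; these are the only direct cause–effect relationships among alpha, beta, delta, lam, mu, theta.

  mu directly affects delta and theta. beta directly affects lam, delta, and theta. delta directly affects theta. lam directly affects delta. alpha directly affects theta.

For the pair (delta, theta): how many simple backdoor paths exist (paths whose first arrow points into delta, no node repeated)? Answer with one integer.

3

A backdoor path from delta to theta is any simple undirected path whose first edge points into delta (i.e. leaves delta via a parent).
Parents of delta: {beta, lam, mu}.
Enumerating:
  P1: delta <- beta -> theta
  P2: delta <- lam <- beta -> theta
  P3: delta <- mu -> theta
That exhausts the simple backdoor paths. Count: 3.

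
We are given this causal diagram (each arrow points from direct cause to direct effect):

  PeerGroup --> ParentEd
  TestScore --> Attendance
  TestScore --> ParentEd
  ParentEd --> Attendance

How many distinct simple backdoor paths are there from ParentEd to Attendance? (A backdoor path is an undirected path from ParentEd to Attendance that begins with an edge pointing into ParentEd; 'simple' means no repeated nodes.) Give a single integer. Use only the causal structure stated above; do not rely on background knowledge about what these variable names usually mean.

1

A backdoor path from ParentEd to Attendance is any simple undirected path whose first edge points into ParentEd (i.e. leaves ParentEd via a parent).
Parents of ParentEd: {PeerGroup, TestScore}.
Enumerating:
  P1: ParentEd <- TestScore -> Attendance
That exhausts the simple backdoor paths. Count: 1.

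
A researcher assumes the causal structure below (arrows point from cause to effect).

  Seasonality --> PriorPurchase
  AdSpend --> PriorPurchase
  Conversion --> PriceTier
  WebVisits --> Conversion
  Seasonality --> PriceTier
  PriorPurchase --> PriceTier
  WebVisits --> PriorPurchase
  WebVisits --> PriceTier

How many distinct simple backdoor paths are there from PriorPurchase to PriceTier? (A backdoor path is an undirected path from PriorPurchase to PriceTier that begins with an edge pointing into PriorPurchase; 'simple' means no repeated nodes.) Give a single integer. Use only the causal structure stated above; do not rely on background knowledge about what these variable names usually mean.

A backdoor path from PriorPurchase to PriceTier is any simple undirected path whose first edge points into PriorPurchase (i.e. leaves PriorPurchase via a parent).
Parents of PriorPurchase: {AdSpend, Seasonality, WebVisits}.
Enumerating:
  P1: PriorPurchase <- Seasonality -> PriceTier
  P2: PriorPurchase <- WebVisits -> Conversion -> PriceTier
  P3: PriorPurchase <- WebVisits -> PriceTier
That exhausts the simple backdoor paths. Count: 3.

3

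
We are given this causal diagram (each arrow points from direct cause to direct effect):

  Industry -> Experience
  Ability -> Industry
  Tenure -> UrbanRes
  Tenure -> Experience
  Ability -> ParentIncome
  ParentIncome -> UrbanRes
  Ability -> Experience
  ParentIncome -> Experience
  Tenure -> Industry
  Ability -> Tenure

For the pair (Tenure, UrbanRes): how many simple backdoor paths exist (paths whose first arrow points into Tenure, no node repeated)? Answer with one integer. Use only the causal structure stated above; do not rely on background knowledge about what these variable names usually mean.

A backdoor path from Tenure to UrbanRes is any simple undirected path whose first edge points into Tenure (i.e. leaves Tenure via a parent).
Parents of Tenure: {Ability}.
Enumerating:
  P1: Tenure <- Ability -> ParentIncome -> UrbanRes
  P2: Tenure <- Ability -> Industry -> Experience <- ParentIncome -> UrbanRes
  P3: Tenure <- Ability -> Experience <- ParentIncome -> UrbanRes
That exhausts the simple backdoor paths. Count: 3.

3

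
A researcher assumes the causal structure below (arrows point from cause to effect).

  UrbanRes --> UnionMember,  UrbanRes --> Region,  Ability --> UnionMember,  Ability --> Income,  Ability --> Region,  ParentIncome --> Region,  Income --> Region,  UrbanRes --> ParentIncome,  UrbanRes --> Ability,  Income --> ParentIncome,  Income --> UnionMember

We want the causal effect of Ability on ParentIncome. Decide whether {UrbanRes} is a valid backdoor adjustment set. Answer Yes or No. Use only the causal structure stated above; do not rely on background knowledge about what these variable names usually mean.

Yes

Backdoor paths from Ability to ParentIncome (paths whose first edge points into Ability):
  P1: Ability <- UrbanRes -> ParentIncome
  P2: Ability <- UrbanRes -> Region <- Income -> ParentIncome
  P3: Ability <- UrbanRes -> Region <- ParentIncome
  P4: Ability <- UrbanRes -> UnionMember <- Income -> ParentIncome
  P5: Ability <- UrbanRes -> UnionMember <- Income -> Region <- ParentIncome
Condition 1 (no descendant of Ability in the set): holds — descendants of Ability are {Income, ParentIncome, Region, UnionMember}; none are in {UrbanRes}.
Condition 2 (every backdoor path blocked by {UrbanRes}):
  P1: blocked at fork node UrbanRes ∈ conditioning set.
  P2: blocked at fork node UrbanRes ∈ conditioning set.
  P3: blocked at fork node UrbanRes ∈ conditioning set.
  P4: blocked at fork node UrbanRes ∈ conditioning set.
  P5: blocked at fork node UrbanRes ∈ conditioning set.
{UrbanRes} satisfies the backdoor criterion.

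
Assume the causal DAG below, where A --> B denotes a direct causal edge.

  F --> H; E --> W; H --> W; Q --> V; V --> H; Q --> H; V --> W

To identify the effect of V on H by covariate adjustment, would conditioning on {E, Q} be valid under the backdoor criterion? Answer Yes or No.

Backdoor paths from V to H (paths whose first edge points into V):
  P1: V <- Q -> H
Condition 1 (no descendant of V in the set): holds — descendants of V are {H, W}; none are in {E, Q}.
Condition 2 (every backdoor path blocked by {E, Q}):
  P1: blocked at fork node Q ∈ conditioning set.
{E, Q} satisfies the backdoor criterion.

Yes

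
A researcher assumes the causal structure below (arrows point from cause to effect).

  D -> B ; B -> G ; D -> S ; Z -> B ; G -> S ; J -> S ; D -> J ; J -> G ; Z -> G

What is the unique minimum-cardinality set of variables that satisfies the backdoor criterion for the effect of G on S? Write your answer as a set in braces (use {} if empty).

{D, J}

Variables eligible for adjustment (non-descendants of G, excluding G and S): {B, D, J, Z}.
Backdoor paths from G to S:
  P1: G <- Z -> B <- D -> J -> S
  P2: G <- Z -> B <- D -> S
  P3: G <- J <- D -> S
  P4: G <- J -> S
  P5: G <- B <- D -> J -> S
  P6: G <- B <- D -> S
The empty set is not sufficient: P3 (G <- J <- D -> S) has no collider blocking it and no conditioned non-collider, so it is open.
Try {D, J}:
  P1: blocked at collider B (neither it nor any descendant is in the conditioning set).
  P2: blocked at collider B (neither it nor any descendant is in the conditioning set).
  P3: blocked at chain node J ∈ conditioning set.
  P4: blocked at fork node J ∈ conditioning set.
  P5: blocked at fork node D ∈ conditioning set.
  P6: blocked at fork node D ∈ conditioning set.
{D, J} contains no descendant of G and blocks every backdoor path.
Every element of {D, J} is needed (dropping D leaves P6 open; dropping J leaves P4 open), so no proper subset is valid.
Among all size-2 subsets of the eligible variables, only {D, J} blocks every backdoor path, so it is the unique smallest valid adjustment set.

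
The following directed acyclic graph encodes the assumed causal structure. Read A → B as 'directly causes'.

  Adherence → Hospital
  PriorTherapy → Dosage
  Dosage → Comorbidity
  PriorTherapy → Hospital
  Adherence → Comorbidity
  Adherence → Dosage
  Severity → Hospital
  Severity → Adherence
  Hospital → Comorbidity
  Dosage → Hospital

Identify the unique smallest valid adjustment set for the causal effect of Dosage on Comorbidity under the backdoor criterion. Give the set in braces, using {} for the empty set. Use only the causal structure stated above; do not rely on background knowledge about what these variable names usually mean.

{Adherence, PriorTherapy}

Variables eligible for adjustment (non-descendants of Dosage, excluding Dosage and Comorbidity): {Adherence, PriorTherapy, Severity}.
Backdoor paths from Dosage to Comorbidity:
  P1: Dosage <- Adherence <- Severity -> Hospital -> Comorbidity
  P2: Dosage <- Adherence -> Hospital -> Comorbidity
  P3: Dosage <- Adherence -> Comorbidity
  P4: Dosage <- PriorTherapy -> Hospital <- Severity -> Adherence -> Comorbidity
  P5: Dosage <- PriorTherapy -> Hospital <- Adherence -> Comorbidity
  P6: Dosage <- PriorTherapy -> Hospital -> Comorbidity
The empty set is not sufficient: P1 (Dosage <- Adherence <- Severity -> Hospital -> Comorbidity) has no collider blocking it and no conditioned non-collider, so it is open.
Try {Adherence, PriorTherapy}:
  P1: blocked at chain node Adherence ∈ conditioning set.
  P2: blocked at fork node Adherence ∈ conditioning set.
  P3: blocked at fork node Adherence ∈ conditioning set.
  P4: blocked at fork node PriorTherapy ∈ conditioning set.
  P5: blocked at fork node PriorTherapy ∈ conditioning set.
  P6: blocked at fork node PriorTherapy ∈ conditioning set.
{Adherence, PriorTherapy} contains no descendant of Dosage and blocks every backdoor path.
Every element of {Adherence, PriorTherapy} is needed (dropping Adherence leaves P1 open; dropping PriorTherapy leaves P6 open), so no proper subset is valid.
Among all size-2 subsets of the eligible variables, only {Adherence, PriorTherapy} blocks every backdoor path, so it is the unique smallest valid adjustment set.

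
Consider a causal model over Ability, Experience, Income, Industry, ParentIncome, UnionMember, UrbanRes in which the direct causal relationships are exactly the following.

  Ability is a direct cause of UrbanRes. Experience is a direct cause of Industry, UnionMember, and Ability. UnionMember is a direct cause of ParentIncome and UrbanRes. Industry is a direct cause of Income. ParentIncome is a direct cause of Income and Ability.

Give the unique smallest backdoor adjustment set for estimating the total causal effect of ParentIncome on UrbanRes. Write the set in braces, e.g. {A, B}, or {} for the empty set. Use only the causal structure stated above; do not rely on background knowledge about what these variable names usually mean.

{UnionMember}

Variables eligible for adjustment (non-descendants of ParentIncome, excluding ParentIncome and UrbanRes): {Experience, Industry, UnionMember}.
Backdoor paths from ParentIncome to UrbanRes:
  P1: ParentIncome <- UnionMember <- Experience -> Ability -> UrbanRes
  P2: ParentIncome <- UnionMember -> UrbanRes
The empty set is not sufficient: P1 (ParentIncome <- UnionMember <- Experience -> Ability -> UrbanRes) has no collider blocking it and no conditioned non-collider, so it is open.
Try {UnionMember}:
  P1: blocked at chain node UnionMember ∈ conditioning set.
  P2: blocked at fork node UnionMember ∈ conditioning set.
{UnionMember} contains no descendant of ParentIncome and blocks every backdoor path.
No other singleton works — e.g. {Experience} leaves P2 open — so {UnionMember} is the unique smallest valid adjustment set.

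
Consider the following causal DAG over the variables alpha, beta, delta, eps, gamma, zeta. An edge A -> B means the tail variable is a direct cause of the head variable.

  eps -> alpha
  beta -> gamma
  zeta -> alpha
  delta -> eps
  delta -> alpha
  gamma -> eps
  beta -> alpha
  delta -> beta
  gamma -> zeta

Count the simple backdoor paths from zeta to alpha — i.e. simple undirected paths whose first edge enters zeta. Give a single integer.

6

A backdoor path from zeta to alpha is any simple undirected path whose first edge points into zeta (i.e. leaves zeta via a parent).
Parents of zeta: {gamma}.
Enumerating:
  P1: zeta <- gamma <- beta <- delta -> eps -> alpha
  P2: zeta <- gamma <- beta <- delta -> alpha
  P3: zeta <- gamma <- beta -> alpha
  P4: zeta <- gamma -> eps <- delta -> beta -> alpha
  P5: zeta <- gamma -> eps <- delta -> alpha
  P6: zeta <- gamma -> eps -> alpha
That exhausts the simple backdoor paths. Count: 6.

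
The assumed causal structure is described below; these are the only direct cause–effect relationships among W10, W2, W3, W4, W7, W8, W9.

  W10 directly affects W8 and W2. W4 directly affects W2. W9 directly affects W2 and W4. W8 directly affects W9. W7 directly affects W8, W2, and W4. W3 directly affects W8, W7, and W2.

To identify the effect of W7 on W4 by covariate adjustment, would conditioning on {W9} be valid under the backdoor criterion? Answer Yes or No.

Backdoor paths from W7 to W4 (paths whose first edge points into W7):
  P1: W7 <- W3 -> W8 <- W10 -> W2 <- W9 -> W4
  P2: W7 <- W3 -> W8 <- W10 -> W2 <- W4
  P3: W7 <- W3 -> W8 -> W9 -> W4
  P4: W7 <- W3 -> W8 -> W9 -> W2 <- W4
  P5: W7 <- W3 -> W2 <- W10 -> W8 -> W9 -> W4
  P6: W7 <- W3 -> W2 <- W9 -> W4
  P7: W7 <- W3 -> W2 <- W4
Condition 1 (no descendant of W7 in the set): FAILS — W9 is a descendant of W7.
Condition 2 (every backdoor path blocked by {W9}):
  P1: blocked at collider W2 (neither it nor any descendant is in the conditioning set).
  P2: blocked at collider W2 (neither it nor any descendant is in the conditioning set).
  P3: blocked at chain node W9 ∈ conditioning set.
  P4: blocked at chain node W9 ∈ conditioning set.
  P5: blocked at collider W2 (neither it nor any descendant is in the conditioning set).
  P6: blocked at collider W2 (neither it nor any descendant is in the conditioning set).
  P7: blocked at collider W2 (neither it nor any descendant is in the conditioning set).
{W9} does not satisfy the backdoor criterion.

No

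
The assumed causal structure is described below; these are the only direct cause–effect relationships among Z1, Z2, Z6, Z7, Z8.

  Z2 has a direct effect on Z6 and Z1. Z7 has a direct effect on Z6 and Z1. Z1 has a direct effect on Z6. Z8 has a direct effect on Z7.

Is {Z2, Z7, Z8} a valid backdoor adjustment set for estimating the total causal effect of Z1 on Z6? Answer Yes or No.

Backdoor paths from Z1 to Z6 (paths whose first edge points into Z1):
  P1: Z1 <- Z7 -> Z6
  P2: Z1 <- Z2 -> Z6
Condition 1 (no descendant of Z1 in the set): holds — descendants of Z1 are {Z6}; none are in {Z2, Z7, Z8}.
Condition 2 (every backdoor path blocked by {Z2, Z7, Z8}):
  P1: blocked at fork node Z7 ∈ conditioning set.
  P2: blocked at fork node Z2 ∈ conditioning set.
{Z2, Z7, Z8} satisfies the backdoor criterion.

Yes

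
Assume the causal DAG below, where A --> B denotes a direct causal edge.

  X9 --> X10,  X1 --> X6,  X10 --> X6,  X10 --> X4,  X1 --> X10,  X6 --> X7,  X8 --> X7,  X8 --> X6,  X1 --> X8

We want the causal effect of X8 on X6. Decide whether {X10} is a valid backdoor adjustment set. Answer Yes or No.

Backdoor paths from X8 to X6 (paths whose first edge points into X8):
  P1: X8 <- X1 -> X10 -> X6
  P2: X8 <- X1 -> X6
Condition 1 (no descendant of X8 in the set): holds — descendants of X8 are {X6, X7}; none are in {X10}.
Condition 2 (every backdoor path blocked by {X10}):
  P1: blocked at chain node X10 ∈ conditioning set.
  P2: open — no interior node is in the conditioning set.
{X10} does not satisfy the backdoor criterion.

No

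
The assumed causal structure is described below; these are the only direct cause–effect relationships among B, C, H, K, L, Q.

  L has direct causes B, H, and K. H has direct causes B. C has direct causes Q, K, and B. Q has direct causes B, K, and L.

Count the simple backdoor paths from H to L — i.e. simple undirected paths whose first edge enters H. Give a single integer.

8

A backdoor path from H to L is any simple undirected path whose first edge points into H (i.e. leaves H via a parent).
Parents of H: {B}.
Enumerating:
  P1: H <- B -> L
  P2: H <- B -> Q <- K -> L
  P3: H <- B -> Q <- L
  P4: H <- B -> Q -> C <- K -> L
  P5: H <- B -> C <- K -> L
  P6: H <- B -> C <- K -> Q <- L
  P7: H <- B -> C <- Q <- K -> L
  P8: H <- B -> C <- Q <- L
That exhausts the simple backdoor paths. Count: 8.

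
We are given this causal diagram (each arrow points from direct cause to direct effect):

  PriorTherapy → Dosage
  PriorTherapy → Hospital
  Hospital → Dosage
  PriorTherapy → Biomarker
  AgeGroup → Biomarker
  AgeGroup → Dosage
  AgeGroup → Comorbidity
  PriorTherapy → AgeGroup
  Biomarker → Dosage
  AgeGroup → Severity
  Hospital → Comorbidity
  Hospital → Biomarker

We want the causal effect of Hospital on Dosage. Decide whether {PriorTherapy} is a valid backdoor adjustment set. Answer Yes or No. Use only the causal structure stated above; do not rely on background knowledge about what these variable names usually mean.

Yes

Backdoor paths from Hospital to Dosage (paths whose first edge points into Hospital):
  P1: Hospital <- PriorTherapy -> AgeGroup -> Biomarker -> Dosage
  P2: Hospital <- PriorTherapy -> AgeGroup -> Dosage
  P3: Hospital <- PriorTherapy -> Biomarker <- AgeGroup -> Dosage
  P4: Hospital <- PriorTherapy -> Biomarker -> Dosage
  P5: Hospital <- PriorTherapy -> Dosage
Condition 1 (no descendant of Hospital in the set): holds — descendants of Hospital are {Biomarker, Comorbidity, Dosage}; none are in {PriorTherapy}.
Condition 2 (every backdoor path blocked by {PriorTherapy}):
  P1: blocked at fork node PriorTherapy ∈ conditioning set.
  P2: blocked at fork node PriorTherapy ∈ conditioning set.
  P3: blocked at fork node PriorTherapy ∈ conditioning set.
  P4: blocked at fork node PriorTherapy ∈ conditioning set.
  P5: blocked at fork node PriorTherapy ∈ conditioning set.
{PriorTherapy} satisfies the backdoor criterion.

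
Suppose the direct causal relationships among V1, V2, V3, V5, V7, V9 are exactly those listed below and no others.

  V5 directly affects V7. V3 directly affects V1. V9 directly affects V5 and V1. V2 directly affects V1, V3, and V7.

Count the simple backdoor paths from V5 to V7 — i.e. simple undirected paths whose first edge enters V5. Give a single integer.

A backdoor path from V5 to V7 is any simple undirected path whose first edge points into V5 (i.e. leaves V5 via a parent).
Parents of V5: {V9}.
Enumerating:
  P1: V5 <- V9 -> V1 <- V2 -> V7
  P2: V5 <- V9 -> V1 <- V3 <- V2 -> V7
That exhausts the simple backdoor paths. Count: 2.

2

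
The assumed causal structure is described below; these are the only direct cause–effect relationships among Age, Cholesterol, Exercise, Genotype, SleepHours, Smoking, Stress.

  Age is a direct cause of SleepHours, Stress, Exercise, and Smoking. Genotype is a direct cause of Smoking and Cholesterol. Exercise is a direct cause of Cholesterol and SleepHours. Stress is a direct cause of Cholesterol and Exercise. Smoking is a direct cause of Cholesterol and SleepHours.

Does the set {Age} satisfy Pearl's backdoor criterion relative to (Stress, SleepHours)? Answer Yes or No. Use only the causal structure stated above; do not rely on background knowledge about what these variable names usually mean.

Backdoor paths from Stress to SleepHours (paths whose first edge points into Stress):
  P1: Stress <- Age -> Smoking <- Genotype -> Cholesterol <- Exercise -> SleepHours
  P2: Stress <- Age -> Smoking -> SleepHours
  P3: Stress <- Age -> Smoking -> Cholesterol <- Exercise -> SleepHours
  P4: Stress <- Age -> Exercise -> SleepHours
  P5: Stress <- Age -> Exercise -> Cholesterol <- Genotype -> Smoking -> SleepHours
  P6: Stress <- Age -> Exercise -> Cholesterol <- Smoking -> SleepHours
  P7: Stress <- Age -> SleepHours
Condition 1 (no descendant of Stress in the set): holds — descendants of Stress are {Cholesterol, Exercise, SleepHours}; none are in {Age}.
Condition 2 (every backdoor path blocked by {Age}):
  P1: blocked at fork node Age ∈ conditioning set.
  P2: blocked at fork node Age ∈ conditioning set.
  P3: blocked at fork node Age ∈ conditioning set.
  P4: blocked at fork node Age ∈ conditioning set.
  P5: blocked at fork node Age ∈ conditioning set.
  P6: blocked at fork node Age ∈ conditioning set.
  P7: blocked at fork node Age ∈ conditioning set.
{Age} satisfies the backdoor criterion.

Yes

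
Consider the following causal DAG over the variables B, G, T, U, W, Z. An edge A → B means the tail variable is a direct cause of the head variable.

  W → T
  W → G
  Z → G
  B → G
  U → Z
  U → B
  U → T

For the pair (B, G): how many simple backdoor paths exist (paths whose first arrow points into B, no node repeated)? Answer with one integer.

2

A backdoor path from B to G is any simple undirected path whose first edge points into B (i.e. leaves B via a parent).
Parents of B: {U}.
Enumerating:
  P1: B <- U -> Z -> G
  P2: B <- U -> T <- W -> G
That exhausts the simple backdoor paths. Count: 2.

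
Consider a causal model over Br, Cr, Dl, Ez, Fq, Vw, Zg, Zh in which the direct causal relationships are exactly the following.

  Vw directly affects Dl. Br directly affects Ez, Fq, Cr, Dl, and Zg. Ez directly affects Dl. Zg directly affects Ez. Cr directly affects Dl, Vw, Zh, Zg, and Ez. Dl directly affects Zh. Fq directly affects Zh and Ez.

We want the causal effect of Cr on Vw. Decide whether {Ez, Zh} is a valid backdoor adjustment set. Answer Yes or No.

No

Backdoor paths from Cr to Vw (paths whose first edge points into Cr):
  P1: Cr <- Br -> Fq -> Ez -> Dl <- Vw
  P2: Cr <- Br -> Fq -> Zh <- Dl <- Vw
  P3: Cr <- Br -> Zg -> Ez <- Fq -> Zh <- Dl <- Vw
  P4: Cr <- Br -> Zg -> Ez -> Dl <- Vw
  P5: Cr <- Br -> Ez <- Fq -> Zh <- Dl <- Vw
  P6: Cr <- Br -> Ez -> Dl <- Vw
  P7: Cr <- Br -> Dl <- Vw
Condition 1 (no descendant of Cr in the set): FAILS — Ez and Zh are descendants of Cr.
Condition 2 (every backdoor path blocked by {Ez, Zh}):
  P1: blocked at chain node Ez ∈ conditioning set.
  P2: open — collider(s) Zh are conditioned on (or have a conditioned descendant) and no non-collider on the path is in the set.
  P3: open — collider(s) Ez, Zh are conditioned on (or have a conditioned descendant) and no non-collider on the path is in the set.
  P4: blocked at chain node Ez ∈ conditioning set.
  P5: open — collider(s) Ez, Zh are conditioned on (or have a conditioned descendant) and no non-collider on the path is in the set.
  P6: blocked at chain node Ez ∈ conditioning set.
  P7: open — collider(s) Dl are conditioned on (or have a conditioned descendant) and no non-collider on the path is in the set.
{Ez, Zh} does not satisfy the backdoor criterion.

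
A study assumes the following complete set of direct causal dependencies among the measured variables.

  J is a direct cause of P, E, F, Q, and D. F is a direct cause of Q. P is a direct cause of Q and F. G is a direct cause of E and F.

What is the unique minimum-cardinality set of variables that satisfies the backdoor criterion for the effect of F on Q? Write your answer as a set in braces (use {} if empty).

{J, P}

Variables eligible for adjustment (non-descendants of F, excluding F and Q): {D, E, G, J, P}.
Backdoor paths from F to Q:
  P1: F <- G -> E <- J -> P -> Q
  P2: F <- G -> E <- J -> Q
  P3: F <- J -> P -> Q
  P4: F <- J -> Q
  P5: F <- P <- J -> Q
  P6: F <- P -> Q
The empty set is not sufficient: P3 (F <- J -> P -> Q) has no collider blocking it and no conditioned non-collider, so it is open.
Try {J, P}:
  P1: blocked at collider E (neither it nor any descendant is in the conditioning set).
  P2: blocked at collider E (neither it nor any descendant is in the conditioning set).
  P3: blocked at fork node J ∈ conditioning set.
  P4: blocked at fork node J ∈ conditioning set.
  P5: blocked at chain node P ∈ conditioning set.
  P6: blocked at fork node P ∈ conditioning set.
{J, P} contains no descendant of F and blocks every backdoor path.
Every element of {J, P} is needed (dropping J leaves P4 open; dropping P leaves P6 open), so no proper subset is valid.
Among all size-2 subsets of the eligible variables, only {J, P} blocks every backdoor path, so it is the unique smallest valid adjustment set.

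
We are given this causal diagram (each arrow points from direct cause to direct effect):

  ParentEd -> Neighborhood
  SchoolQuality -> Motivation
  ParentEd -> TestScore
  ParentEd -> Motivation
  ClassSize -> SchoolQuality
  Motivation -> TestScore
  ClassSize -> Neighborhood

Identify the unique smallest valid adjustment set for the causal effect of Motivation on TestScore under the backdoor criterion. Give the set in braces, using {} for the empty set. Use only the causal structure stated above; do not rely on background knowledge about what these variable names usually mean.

Variables eligible for adjustment (non-descendants of Motivation, excluding Motivation and TestScore): {ClassSize, Neighborhood, ParentEd, SchoolQuality}.
Backdoor paths from Motivation to TestScore:
  P1: Motivation <- ParentEd -> TestScore
  P2: Motivation <- SchoolQuality <- ClassSize -> Neighborhood <- ParentEd -> TestScore
The empty set is not sufficient: P1 (Motivation <- ParentEd -> TestScore) has no collider blocking it and no conditioned non-collider, so it is open.
Try {ParentEd}:
  P1: blocked at fork node ParentEd ∈ conditioning set.
  P2: blocked at collider Neighborhood (neither it nor any descendant is in the conditioning set).
{ParentEd} contains no descendant of Motivation and blocks every backdoor path.
No other singleton works — e.g. {ClassSize} leaves P1 open — so {ParentEd} is the unique smallest valid adjustment set.

{ParentEd}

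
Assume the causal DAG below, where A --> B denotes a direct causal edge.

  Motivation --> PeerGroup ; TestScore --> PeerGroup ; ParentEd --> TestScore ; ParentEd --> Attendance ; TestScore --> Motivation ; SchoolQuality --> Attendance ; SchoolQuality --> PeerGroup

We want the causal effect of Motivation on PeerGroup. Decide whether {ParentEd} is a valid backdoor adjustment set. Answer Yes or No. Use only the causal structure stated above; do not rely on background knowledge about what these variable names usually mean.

No

Backdoor paths from Motivation to PeerGroup (paths whose first edge points into Motivation):
  P1: Motivation <- TestScore <- ParentEd -> Attendance <- SchoolQuality -> PeerGroup
  P2: Motivation <- TestScore -> PeerGroup
Condition 1 (no descendant of Motivation in the set): holds — descendants of Motivation are {PeerGroup}; none are in {ParentEd}.
Condition 2 (every backdoor path blocked by {ParentEd}):
  P1: blocked at fork node ParentEd ∈ conditioning set.
  P2: open — no interior node is in the conditioning set.
{ParentEd} does not satisfy the backdoor criterion.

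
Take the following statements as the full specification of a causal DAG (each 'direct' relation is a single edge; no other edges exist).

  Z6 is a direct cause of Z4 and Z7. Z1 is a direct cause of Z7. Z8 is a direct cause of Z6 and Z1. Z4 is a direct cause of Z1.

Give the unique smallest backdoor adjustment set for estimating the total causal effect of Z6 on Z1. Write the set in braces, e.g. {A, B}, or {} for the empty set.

Variables eligible for adjustment (non-descendants of Z6, excluding Z6 and Z1): {Z8}.
Backdoor paths from Z6 to Z1:
  P1: Z6 <- Z8 -> Z1
The empty set is not sufficient: P1 (Z6 <- Z8 -> Z1) has no collider blocking it and no conditioned non-collider, so it is open.
Try {Z8}:
  P1: blocked at fork node Z8 ∈ conditioning set.
{Z8} contains no descendant of Z6 and blocks every backdoor path.
{Z8} is the unique smallest valid adjustment set.

{Z8}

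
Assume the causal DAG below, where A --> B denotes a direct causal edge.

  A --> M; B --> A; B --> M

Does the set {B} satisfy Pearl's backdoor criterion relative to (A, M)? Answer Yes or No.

Backdoor paths from A to M (paths whose first edge points into A):
  P1: A <- B -> M
Condition 1 (no descendant of A in the set): holds — descendants of A are {M}; none are in {B}.
Condition 2 (every backdoor path blocked by {B}):
  P1: blocked at fork node B ∈ conditioning set.
{B} satisfies the backdoor criterion.

Yes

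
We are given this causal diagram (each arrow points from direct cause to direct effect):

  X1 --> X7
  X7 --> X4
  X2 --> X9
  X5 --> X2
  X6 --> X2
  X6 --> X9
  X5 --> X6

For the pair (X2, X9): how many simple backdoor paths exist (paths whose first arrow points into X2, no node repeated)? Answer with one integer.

A backdoor path from X2 to X9 is any simple undirected path whose first edge points into X2 (i.e. leaves X2 via a parent).
Parents of X2: {X5, X6}.
Enumerating:
  P1: X2 <- X5 -> X6 -> X9
  P2: X2 <- X6 -> X9
That exhausts the simple backdoor paths. Count: 2.

2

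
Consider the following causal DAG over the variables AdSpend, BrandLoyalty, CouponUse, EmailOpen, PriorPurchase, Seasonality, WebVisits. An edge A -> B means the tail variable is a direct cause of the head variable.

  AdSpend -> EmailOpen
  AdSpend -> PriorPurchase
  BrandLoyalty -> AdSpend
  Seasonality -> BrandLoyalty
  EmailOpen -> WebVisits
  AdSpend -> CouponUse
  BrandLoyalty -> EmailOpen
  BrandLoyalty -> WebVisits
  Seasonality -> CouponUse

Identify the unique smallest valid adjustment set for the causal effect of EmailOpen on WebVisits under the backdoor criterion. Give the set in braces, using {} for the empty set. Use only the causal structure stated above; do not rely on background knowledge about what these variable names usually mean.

{BrandLoyalty}

Variables eligible for adjustment (non-descendants of EmailOpen, excluding EmailOpen and WebVisits): {AdSpend, BrandLoyalty, CouponUse, PriorPurchase, Seasonality}.
Backdoor paths from EmailOpen to WebVisits:
  P1: EmailOpen <- BrandLoyalty -> WebVisits
  P2: EmailOpen <- AdSpend <- BrandLoyalty -> WebVisits
  P3: EmailOpen <- AdSpend -> CouponUse <- Seasonality -> BrandLoyalty -> WebVisits
The empty set is not sufficient: P1 (EmailOpen <- BrandLoyalty -> WebVisits) has no collider blocking it and no conditioned non-collider, so it is open.
Try {BrandLoyalty}:
  P1: blocked at fork node BrandLoyalty ∈ conditioning set.
  P2: blocked at fork node BrandLoyalty ∈ conditioning set.
  P3: blocked at collider CouponUse (neither it nor any descendant is in the conditioning set).
{BrandLoyalty} contains no descendant of EmailOpen and blocks every backdoor path.
No other singleton works — e.g. {Seasonality} leaves P1 open — so {BrandLoyalty} is the unique smallest valid adjustment set.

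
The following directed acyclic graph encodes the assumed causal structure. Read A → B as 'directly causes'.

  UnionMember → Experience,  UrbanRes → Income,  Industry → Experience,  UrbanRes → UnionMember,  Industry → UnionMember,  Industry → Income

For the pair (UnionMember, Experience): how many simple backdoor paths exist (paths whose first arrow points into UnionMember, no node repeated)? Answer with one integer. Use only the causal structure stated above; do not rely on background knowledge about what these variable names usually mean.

2

A backdoor path from UnionMember to Experience is any simple undirected path whose first edge points into UnionMember (i.e. leaves UnionMember via a parent).
Parents of UnionMember: {Industry, UrbanRes}.
Enumerating:
  P1: UnionMember <- Industry -> Experience
  P2: UnionMember <- UrbanRes -> Income <- Industry -> Experience
That exhausts the simple backdoor paths. Count: 2.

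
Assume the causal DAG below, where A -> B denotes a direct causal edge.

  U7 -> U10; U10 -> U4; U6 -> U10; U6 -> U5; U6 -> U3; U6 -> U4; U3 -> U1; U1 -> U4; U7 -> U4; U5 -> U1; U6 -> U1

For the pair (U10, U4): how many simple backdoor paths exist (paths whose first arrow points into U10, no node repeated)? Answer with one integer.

5

A backdoor path from U10 to U4 is any simple undirected path whose first edge points into U10 (i.e. leaves U10 via a parent).
Parents of U10: {U6, U7}.
Enumerating:
  P1: U10 <- U7 -> U4
  P2: U10 <- U6 -> U3 -> U1 -> U4
  P3: U10 <- U6 -> U5 -> U1 -> U4
  P4: U10 <- U6 -> U1 -> U4
  P5: U10 <- U6 -> U4
That exhausts the simple backdoor paths. Count: 5.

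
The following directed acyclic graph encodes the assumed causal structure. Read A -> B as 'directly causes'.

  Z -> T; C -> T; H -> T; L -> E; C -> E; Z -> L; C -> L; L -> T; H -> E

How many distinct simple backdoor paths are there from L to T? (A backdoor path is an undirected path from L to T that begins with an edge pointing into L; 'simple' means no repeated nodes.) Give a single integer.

A backdoor path from L to T is any simple undirected path whose first edge points into L (i.e. leaves L via a parent).
Parents of L: {C, Z}.
Enumerating:
  P1: L <- C -> T
  P2: L <- C -> E <- H -> T
  P3: L <- Z -> T
That exhausts the simple backdoor paths. Count: 3.

3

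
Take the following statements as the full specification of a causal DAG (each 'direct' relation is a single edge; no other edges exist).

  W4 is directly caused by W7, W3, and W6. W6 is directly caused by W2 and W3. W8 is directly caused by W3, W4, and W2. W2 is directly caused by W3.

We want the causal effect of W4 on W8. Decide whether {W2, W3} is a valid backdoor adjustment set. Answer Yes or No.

Yes

Backdoor paths from W4 to W8 (paths whose first edge points into W4):
  P1: W4 <- W3 -> W2 -> W8
  P2: W4 <- W3 -> W6 <- W2 -> W8
  P3: W4 <- W3 -> W8
  P4: W4 <- W6 <- W3 -> W2 -> W8
  P5: W4 <- W6 <- W3 -> W8
  P6: W4 <- W6 <- W2 <- W3 -> W8
  P7: W4 <- W6 <- W2 -> W8
Condition 1 (no descendant of W4 in the set): holds — descendants of W4 are {W8}; none are in {W2, W3}.
Condition 2 (every backdoor path blocked by {W2, W3}):
  P1: blocked at fork node W3 ∈ conditioning set.
  P2: blocked at fork node W3 ∈ conditioning set.
  P3: blocked at fork node W3 ∈ conditioning set.
  P4: blocked at fork node W3 ∈ conditioning set.
  P5: blocked at fork node W3 ∈ conditioning set.
  P6: blocked at chain node W2 ∈ conditioning set.
  P7: blocked at fork node W2 ∈ conditioning set.
{W2, W3} satisfies the backdoor criterion.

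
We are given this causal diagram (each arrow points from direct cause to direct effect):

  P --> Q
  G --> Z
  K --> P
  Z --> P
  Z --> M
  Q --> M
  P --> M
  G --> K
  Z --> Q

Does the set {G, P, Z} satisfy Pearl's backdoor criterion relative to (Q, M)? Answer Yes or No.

Yes

Backdoor paths from Q to M (paths whose first edge points into Q):
  P1: Q <- Z <- G -> K -> P -> M
  P2: Q <- Z -> P -> M
  P3: Q <- Z -> M
  P4: Q <- P <- K <- G -> Z -> M
  P5: Q <- P <- Z -> M
  P6: Q <- P -> M
Condition 1 (no descendant of Q in the set): holds — descendants of Q are {M}; none are in {G, P, Z}.
Condition 2 (every backdoor path blocked by {G, P, Z}):
  P1: blocked at chain node Z ∈ conditioning set.
  P2: blocked at fork node Z ∈ conditioning set.
  P3: blocked at fork node Z ∈ conditioning set.
  P4: blocked at chain node P ∈ conditioning set.
  P5: blocked at chain node P ∈ conditioning set.
  P6: blocked at fork node P ∈ conditioning set.
{G, P, Z} satisfies the backdoor criterion.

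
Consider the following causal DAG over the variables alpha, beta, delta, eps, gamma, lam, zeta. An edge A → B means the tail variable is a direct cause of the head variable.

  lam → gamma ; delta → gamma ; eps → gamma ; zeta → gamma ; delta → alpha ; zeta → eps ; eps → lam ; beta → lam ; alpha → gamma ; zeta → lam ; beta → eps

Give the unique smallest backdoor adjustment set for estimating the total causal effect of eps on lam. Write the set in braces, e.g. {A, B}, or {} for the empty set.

{beta, zeta}

Variables eligible for adjustment (non-descendants of eps, excluding eps and lam): {alpha, beta, delta, zeta}.
Backdoor paths from eps to lam:
  P1: eps <- beta -> lam
  P2: eps <- zeta -> lam
  P3: eps <- zeta -> gamma <- lam
The empty set is not sufficient: P1 (eps <- beta -> lam) has no collider blocking it and no conditioned non-collider, so it is open.
Try {beta, zeta}:
  P1: blocked at fork node beta ∈ conditioning set.
  P2: blocked at fork node zeta ∈ conditioning set.
  P3: blocked at fork node zeta ∈ conditioning set.
{beta, zeta} contains no descendant of eps and blocks every backdoor path.
Every element of {beta, zeta} is needed (dropping beta leaves P1 open; dropping zeta leaves P2 open), so no proper subset is valid.
Among all size-2 subsets of the eligible variables, only {beta, zeta} blocks every backdoor path, so it is the unique smallest valid adjustment set.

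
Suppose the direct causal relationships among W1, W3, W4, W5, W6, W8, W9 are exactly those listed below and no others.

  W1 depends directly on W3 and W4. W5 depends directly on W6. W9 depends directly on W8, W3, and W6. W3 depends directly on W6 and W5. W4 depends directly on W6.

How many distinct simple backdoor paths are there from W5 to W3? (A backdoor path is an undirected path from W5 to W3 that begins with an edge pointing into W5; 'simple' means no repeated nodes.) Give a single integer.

A backdoor path from W5 to W3 is any simple undirected path whose first edge points into W5 (i.e. leaves W5 via a parent).
Parents of W5: {W6}.
Enumerating:
  P1: W5 <- W6 -> W3
  P2: W5 <- W6 -> W4 -> W1 <- W3
  P3: W5 <- W6 -> W9 <- W3
That exhausts the simple backdoor paths. Count: 3.

3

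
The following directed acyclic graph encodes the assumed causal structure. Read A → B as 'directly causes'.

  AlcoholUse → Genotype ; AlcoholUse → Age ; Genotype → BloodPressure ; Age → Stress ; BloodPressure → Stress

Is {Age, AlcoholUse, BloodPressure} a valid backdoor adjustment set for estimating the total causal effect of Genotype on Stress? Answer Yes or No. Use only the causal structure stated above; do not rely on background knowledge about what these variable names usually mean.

Backdoor paths from Genotype to Stress (paths whose first edge points into Genotype):
  P1: Genotype <- AlcoholUse -> Age -> Stress
Condition 1 (no descendant of Genotype in the set): FAILS — BloodPressure is a descendant of Genotype.
Condition 2 (every backdoor path blocked by {Age, AlcoholUse, BloodPressure}):
  P1: blocked at fork node AlcoholUse ∈ conditioning set.
{Age, AlcoholUse, BloodPressure} does not satisfy the backdoor criterion.

No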